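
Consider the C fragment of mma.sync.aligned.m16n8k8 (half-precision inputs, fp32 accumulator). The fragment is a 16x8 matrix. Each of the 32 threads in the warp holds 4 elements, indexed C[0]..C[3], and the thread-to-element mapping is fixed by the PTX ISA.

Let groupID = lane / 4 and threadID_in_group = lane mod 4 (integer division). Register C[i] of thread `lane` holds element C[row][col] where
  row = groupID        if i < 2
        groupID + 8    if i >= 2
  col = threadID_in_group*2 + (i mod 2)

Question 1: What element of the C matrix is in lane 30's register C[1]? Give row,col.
L=30->g=30>>2=7, t=30&3=2
[1]->row 7+0=7  col 2·2+1=5

7,5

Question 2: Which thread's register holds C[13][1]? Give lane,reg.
r:13=>grp=5,rB=1  c:1=>tig=0,lo=1
L=5*4+0=20  i=1*2+1=3

20,3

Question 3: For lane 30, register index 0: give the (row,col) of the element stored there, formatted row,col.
7,4

L=30->gid=30>>2=7, tid=30&3=2
[0]->row 7+0=7  col 2·2+0=4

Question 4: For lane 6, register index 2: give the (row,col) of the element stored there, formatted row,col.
lane 6->6/4=1, 6 mod 4=2
i=2  r:1+8->9  c:2·2+0->4

9,4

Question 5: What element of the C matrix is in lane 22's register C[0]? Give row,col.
5,4

22: gr=5,th=2
[0] (5+0,2*2+0) = (5,4)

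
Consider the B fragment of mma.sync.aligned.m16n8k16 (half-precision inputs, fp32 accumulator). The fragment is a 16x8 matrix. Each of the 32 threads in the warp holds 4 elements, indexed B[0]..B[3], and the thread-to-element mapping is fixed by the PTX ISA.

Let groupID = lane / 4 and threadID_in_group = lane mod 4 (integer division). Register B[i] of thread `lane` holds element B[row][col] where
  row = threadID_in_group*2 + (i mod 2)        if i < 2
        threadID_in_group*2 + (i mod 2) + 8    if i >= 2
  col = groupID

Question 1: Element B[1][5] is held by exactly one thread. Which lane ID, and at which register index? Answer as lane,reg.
c=5⇒gr=5  r=1⇒Rb=0,th=0,odd=1
L=5*4+0=20  i=0*2+1=1

20,1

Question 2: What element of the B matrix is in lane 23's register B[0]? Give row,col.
6,5

23: grp=5,tig=3
[0] (3*2+0+0,5) = (6,5)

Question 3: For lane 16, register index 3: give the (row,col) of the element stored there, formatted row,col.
lane 16: G=4 (16/4), T=0 (16%4)
i=3: r=0*2+1+8=9, c=G=4

9,4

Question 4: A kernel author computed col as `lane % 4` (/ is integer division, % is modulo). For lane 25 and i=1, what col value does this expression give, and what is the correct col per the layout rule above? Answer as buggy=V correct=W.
buggy=1 correct=6

`lane % 4`[25,1]=>1
lane 25=>25/4=6, 25 mod 4=1
i=1  r:2·1+1+0=>3  c:6
col: 1 vs 6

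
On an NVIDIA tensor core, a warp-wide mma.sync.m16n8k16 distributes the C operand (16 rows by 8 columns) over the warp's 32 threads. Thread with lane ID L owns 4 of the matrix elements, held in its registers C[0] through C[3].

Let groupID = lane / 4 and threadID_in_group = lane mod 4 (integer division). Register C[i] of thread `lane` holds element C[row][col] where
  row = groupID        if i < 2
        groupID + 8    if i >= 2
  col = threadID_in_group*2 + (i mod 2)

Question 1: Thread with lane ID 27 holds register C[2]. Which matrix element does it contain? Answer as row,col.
27: g=6,t=3
[2] (6+8,3*2+0) = (14,6)

14,6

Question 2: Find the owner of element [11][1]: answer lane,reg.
12,3

r: 11->gid=3,r8=1  c: 1->tid=0,i&1=1
L=3*4+0=12  i=1*2+1=3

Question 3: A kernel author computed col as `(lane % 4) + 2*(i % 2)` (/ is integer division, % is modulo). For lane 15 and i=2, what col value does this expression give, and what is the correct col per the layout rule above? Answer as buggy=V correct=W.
`(lane % 4) + 2*(i % 2)`[15,2]→3
L=15→G=15>>2=3, T=15&3=3
[2]→row 3+8=11  col 3·2+0=6
col: 3 vs 6

buggy=3 correct=6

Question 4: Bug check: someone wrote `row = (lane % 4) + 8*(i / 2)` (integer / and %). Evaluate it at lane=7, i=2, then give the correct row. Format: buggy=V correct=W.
`(lane % 4) + 8*(i / 2)`[7,2]->11
lane 7->7/4=1, 7 mod 4=3
i=2  r:1+8->9  c:2·3+0->6
row: 11 vs 9

buggy=11 correct=9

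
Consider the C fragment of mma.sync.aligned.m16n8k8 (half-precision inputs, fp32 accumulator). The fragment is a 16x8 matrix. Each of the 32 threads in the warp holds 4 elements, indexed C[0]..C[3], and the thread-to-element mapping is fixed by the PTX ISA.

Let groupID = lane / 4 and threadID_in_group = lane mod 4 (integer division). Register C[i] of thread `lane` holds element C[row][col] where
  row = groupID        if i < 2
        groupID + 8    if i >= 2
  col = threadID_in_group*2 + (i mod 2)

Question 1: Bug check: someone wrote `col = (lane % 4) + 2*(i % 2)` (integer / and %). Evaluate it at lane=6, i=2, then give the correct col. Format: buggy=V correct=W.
`(lane % 4) + 2*(i % 2)`[6,2]⇒2
L=6⇒gr=6>>2=1, th=6&3=2
[2]⇒row 1+8=9  col 2·2+0=4
col: 2 vs 4

buggy=2 correct=4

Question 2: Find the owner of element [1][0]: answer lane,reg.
4,0

r: 1->gid=1,r8=0  c: 0->tid=0,i&1=0
L=1*4+0=4  i=0*2+0=0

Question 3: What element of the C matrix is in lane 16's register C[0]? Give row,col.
4,0

lane 16: grp=4 (16/4), tig=0 (16%4)
i=0: r=4+0=4, c=0*2+0=0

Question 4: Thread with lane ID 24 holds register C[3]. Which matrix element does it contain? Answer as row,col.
14,1

lane 24: G=6 (24/4), T=0 (24%4)
i=3: r=6+8=14, c=0*2+1=1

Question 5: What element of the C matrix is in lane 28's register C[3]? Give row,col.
28: gr=7,th=0
[3] (7+8,0*2+1) = (15,1)

15,1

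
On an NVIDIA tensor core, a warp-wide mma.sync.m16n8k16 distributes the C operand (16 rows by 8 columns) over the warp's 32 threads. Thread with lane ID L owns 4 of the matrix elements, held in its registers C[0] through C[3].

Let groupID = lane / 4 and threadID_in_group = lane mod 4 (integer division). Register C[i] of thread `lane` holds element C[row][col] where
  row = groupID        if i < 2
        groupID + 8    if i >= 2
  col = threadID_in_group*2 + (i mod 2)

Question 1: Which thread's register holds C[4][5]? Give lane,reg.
r=4⇒gr=4,Rb=0  c=5⇒th=2,odd=1
L=4*4+2=18  i=0*2+1=1

18,1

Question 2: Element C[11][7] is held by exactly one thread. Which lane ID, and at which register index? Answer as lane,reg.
15,3

r=11->g=3,rb=1  c=7->t=3,b0=1
L=3*4+3=15  i=1*2+1=3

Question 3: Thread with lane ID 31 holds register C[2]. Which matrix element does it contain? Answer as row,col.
15,6

31: grp=7,tig=3
[2] (7+8,3*2+0) = (15,6)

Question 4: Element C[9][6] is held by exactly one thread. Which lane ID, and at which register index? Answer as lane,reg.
7,2

r=9->g=1,rb=1  c=6->t=3,b0=0
L=1*4+3=7  i=1*2+0=2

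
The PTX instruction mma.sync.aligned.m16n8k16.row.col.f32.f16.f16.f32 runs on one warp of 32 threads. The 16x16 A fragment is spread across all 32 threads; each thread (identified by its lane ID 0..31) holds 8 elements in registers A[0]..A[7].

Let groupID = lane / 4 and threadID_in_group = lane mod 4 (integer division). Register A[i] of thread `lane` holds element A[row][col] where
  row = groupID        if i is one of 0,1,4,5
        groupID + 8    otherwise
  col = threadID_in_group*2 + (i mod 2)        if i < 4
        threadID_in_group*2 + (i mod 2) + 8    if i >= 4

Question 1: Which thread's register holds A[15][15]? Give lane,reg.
31,7

r=15->g=7,rb=1  c=15->cb=1,t=3,b0=1
L=7*4+3=31  i=1*4+1*2+1=7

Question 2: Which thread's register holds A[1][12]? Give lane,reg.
6,4

r: 1->gid=1,r8=0  c: 12->c8=1,tid=2,i&1=0
L=1*4+2=6  i=1*4+0*2+0=4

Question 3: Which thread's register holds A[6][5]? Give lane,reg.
26,1

r=6⇒gr=6,Rb=0  c=5⇒Cb=0,th=2,odd=1
L=6*4+2=26  i=0*4+0*2+1=1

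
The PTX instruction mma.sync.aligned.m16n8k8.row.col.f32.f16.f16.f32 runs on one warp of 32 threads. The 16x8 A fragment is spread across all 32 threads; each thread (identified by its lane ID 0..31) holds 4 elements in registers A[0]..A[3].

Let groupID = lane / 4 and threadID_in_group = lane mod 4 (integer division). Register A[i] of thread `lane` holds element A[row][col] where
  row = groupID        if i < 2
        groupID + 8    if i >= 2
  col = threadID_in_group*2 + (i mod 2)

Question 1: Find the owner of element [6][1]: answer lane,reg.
24,1

r=6→G=6,rhi=0  c=1→T=0,p=1
L=6*4+0=24  i=0*2+1=1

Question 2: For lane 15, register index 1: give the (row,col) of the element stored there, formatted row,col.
lane 15: gr=3 (15/4), th=3 (15%4)
i=1: r=3+0=3, c=3*2+1=7

3,7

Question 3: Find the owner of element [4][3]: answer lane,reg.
17,1

r=4→G=4,rhi=0  c=3→T=1,p=1
L=4*4+1=17  i=0*2+1=1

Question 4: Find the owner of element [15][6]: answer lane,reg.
31,2

r=15->g=7,rb=1  c=6->t=3,b0=0
L=7*4+3=31  i=1*2+0=2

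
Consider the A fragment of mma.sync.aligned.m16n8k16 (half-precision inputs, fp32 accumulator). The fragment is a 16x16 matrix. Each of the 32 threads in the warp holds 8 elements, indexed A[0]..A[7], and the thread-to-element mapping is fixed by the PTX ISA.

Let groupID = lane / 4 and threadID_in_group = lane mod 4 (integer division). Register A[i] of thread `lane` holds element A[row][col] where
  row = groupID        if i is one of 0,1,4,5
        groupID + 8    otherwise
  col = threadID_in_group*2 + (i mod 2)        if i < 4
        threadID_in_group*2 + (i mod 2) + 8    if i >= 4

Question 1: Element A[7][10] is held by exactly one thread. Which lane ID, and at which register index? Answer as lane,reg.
r:7=>grp=7,rB=0  c:10=>cB=1,tig=1,lo=0
L=7*4+1=29  i=1*4+0*2+0=4

29,4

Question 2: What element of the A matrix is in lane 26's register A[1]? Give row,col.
lane 26->26/4=6, 26 mod 4=2
i=1  r:6+0->6  c:2·2+1+0->5

6,5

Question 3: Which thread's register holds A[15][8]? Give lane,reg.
r=15->g=7,rb=1  c=8->cb=1,t=0,b0=0
L=7*4+0=28  i=1*4+1*2+0=6

28,6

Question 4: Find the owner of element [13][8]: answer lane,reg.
20,6

r=13⇒gr=5,Rb=1  c=8⇒Cb=1,th=0,odd=0
L=5*4+0=20  i=1*4+1*2+0=6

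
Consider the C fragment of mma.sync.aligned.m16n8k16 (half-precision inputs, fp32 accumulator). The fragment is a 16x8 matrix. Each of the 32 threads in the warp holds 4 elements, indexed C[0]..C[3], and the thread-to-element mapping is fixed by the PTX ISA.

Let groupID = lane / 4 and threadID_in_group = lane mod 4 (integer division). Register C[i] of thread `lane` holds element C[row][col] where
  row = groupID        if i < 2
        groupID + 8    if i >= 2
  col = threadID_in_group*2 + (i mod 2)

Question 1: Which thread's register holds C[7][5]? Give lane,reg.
r=7->g=7,rb=0  c=5->t=2,b0=1
L=7*4+2=30  i=0*2+1=1

30,1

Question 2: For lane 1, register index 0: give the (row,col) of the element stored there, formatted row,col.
L=1→G=1>>2=0, T=1&3=1
[0]→row 0+0=0  col 1·2+0=2

0,2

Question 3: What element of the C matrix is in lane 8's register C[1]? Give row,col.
2,1

8: G=2,T=0
[1] (2+0,0*2+1) = (2,1)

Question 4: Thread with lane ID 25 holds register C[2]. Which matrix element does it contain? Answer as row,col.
14,2

lane 25: gid=6 (25/4), tid=1 (25%4)
i=2: r=6+8=14, c=1*2+0=2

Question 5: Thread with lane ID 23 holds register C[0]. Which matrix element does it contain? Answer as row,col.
5,6

23: gr=5,th=3
[0] (5+0,3*2+0) = (5,6)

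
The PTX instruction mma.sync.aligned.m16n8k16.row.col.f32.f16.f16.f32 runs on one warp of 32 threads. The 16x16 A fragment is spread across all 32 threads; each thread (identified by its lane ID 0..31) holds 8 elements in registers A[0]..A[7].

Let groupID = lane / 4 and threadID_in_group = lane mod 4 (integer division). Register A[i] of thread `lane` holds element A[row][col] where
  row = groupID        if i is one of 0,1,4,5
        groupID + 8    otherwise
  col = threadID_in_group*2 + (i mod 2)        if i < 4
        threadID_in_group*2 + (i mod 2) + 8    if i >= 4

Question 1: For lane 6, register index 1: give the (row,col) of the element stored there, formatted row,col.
1,5

L=6->gid=6>>2=1, tid=6&3=2
[1]->row 1+0=1  col 2·2+1+0=5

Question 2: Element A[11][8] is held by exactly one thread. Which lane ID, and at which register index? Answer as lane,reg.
12,6

r=11->g=3,rb=1  c=8->cb=1,t=0,b0=0
L=3*4+0=12  i=1*4+1*2+0=6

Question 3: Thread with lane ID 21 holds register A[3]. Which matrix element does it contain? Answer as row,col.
lane 21→21/4=5, 21 mod 4=1
i=3  r:5+8→13  c:2·1+1+0→3

13,3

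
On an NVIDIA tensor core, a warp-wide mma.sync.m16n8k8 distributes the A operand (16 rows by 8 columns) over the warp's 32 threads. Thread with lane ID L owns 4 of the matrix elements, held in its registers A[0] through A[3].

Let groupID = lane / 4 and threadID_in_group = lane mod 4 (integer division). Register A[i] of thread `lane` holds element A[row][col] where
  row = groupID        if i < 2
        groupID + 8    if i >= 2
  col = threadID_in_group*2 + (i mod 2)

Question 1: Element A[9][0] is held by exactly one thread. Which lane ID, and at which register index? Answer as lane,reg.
4,2

r=9→G=1,rhi=1  c=0→T=0,p=0
L=1*4+0=4  i=1*2+0=2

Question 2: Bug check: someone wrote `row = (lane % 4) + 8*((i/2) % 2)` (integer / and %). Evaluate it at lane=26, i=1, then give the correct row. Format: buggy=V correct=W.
`(lane % 4) + 8*((i/2) % 2)`[26,1]->2
lane 26: g=6 (26/4), t=2 (26%4)
i=1: r=6+0=6, c=2*2+1=5
row: 2 vs 6

buggy=2 correct=6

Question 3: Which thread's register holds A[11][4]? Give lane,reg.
14,2

r:11=>grp=3,rB=1  c:4=>tig=2,lo=0
L=3*4+2=14  i=1*2+0=2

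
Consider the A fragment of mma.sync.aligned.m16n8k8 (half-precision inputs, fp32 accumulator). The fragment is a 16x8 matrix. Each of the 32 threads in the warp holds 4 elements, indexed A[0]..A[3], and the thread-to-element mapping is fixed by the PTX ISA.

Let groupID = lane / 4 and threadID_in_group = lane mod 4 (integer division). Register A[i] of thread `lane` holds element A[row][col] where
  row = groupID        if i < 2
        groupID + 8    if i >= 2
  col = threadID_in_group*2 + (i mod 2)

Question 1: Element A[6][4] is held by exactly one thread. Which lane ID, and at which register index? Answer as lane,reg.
26,0

r=6⇒gr=6,Rb=0  c=4⇒th=2,odd=0
L=6*4+2=26  i=0*2+0=0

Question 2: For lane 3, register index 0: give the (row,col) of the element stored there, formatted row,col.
3: gr=0,th=3
[0] (0+0,3*2+0) = (0,6)

0,6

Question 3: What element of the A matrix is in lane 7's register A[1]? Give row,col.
1,7

L=7->gid=7>>2=1, tid=7&3=3
[1]->row 1+0=1  col 3·2+1=7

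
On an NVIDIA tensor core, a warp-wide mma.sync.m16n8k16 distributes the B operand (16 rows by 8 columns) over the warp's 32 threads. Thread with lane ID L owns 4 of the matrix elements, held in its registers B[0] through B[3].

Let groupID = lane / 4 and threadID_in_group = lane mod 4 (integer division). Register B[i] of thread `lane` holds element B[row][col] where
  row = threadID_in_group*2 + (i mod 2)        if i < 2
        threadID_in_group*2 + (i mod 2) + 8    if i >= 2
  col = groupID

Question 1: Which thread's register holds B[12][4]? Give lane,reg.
c: 4->gid=4  r: 12->r8=1,tid=2,i&1=0
L=4*4+2=18  i=1*2+0=2

18,2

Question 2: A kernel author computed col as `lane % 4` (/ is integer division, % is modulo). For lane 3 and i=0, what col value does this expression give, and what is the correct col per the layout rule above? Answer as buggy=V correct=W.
buggy=3 correct=0

`lane % 4`[3,0]=>3
L=3=>grp=3>>2=0, tig=3&3=3
[0]=>row 3·2+0+0=6  col grp=0
col: 3 vs 0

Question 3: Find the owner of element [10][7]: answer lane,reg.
c:7=>grp=7  r:10=>rB=1,tig=1,lo=0
L=7*4+1=29  i=1*2+0=2

29,2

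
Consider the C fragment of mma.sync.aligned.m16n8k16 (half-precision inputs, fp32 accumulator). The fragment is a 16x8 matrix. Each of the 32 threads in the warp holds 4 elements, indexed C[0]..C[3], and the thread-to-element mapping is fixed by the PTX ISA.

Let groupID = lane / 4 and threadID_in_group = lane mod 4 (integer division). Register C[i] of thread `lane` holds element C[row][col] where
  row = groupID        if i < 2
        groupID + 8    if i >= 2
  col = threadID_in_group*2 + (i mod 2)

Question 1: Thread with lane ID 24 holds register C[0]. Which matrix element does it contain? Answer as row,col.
24: gr=6,th=0
[0] (6+0,0*2+0) = (6,0)

6,0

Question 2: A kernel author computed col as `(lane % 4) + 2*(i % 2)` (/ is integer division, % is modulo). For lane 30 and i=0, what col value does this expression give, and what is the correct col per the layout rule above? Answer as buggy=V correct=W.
buggy=2 correct=4

`(lane % 4) + 2*(i % 2)`[30,0]=>2
lane 30=>30/4=7, 30 mod 4=2
i=0  r:7+0=>7  c:2·2+0=>4
col: 2 vs 4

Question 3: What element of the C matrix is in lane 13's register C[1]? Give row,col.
lane 13: gid=3 (13/4), tid=1 (13%4)
i=1: r=3+0=3, c=1*2+1=3

3,3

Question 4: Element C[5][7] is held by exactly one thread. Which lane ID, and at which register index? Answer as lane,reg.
23,1

r: 5->gid=5,r8=0  c: 7->tid=3,i&1=1
L=5*4+3=23  i=0*2+1=1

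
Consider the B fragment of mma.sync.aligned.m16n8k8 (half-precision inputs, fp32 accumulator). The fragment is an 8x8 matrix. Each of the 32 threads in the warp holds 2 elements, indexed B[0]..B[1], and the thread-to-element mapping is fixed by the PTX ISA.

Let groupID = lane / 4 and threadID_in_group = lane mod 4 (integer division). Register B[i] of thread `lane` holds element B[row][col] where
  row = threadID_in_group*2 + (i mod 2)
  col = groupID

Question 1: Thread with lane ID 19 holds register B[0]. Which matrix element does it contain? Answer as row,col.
6,4

lane 19: g=4 (19/4), t=3 (19%4)
i=0: r=3*2+0=6, c=g=4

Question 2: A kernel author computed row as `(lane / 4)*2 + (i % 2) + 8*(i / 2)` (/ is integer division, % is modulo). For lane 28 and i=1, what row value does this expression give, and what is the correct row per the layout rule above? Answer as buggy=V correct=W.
`(lane / 4)*2 + (i % 2) + 8*(i / 2)`[28,1]→15
lane 28: G=7 (28/4), T=0 (28%4)
i=1: r=0*2+1=1, c=G=7
row: 15 vs 1

buggy=15 correct=1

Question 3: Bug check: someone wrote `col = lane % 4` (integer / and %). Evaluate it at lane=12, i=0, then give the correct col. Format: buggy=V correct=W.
`lane % 4`[12,0]⇒0
lane 12: gr=3 (12/4), th=0 (12%4)
i=0: r=0*2+0=0, c=gr=3
col: 0 vs 3

buggy=0 correct=3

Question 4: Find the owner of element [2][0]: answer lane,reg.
1,0

c=0⇒gr=0  r=2⇒th=1,odd=0
L=0*4+1=1  i=0=0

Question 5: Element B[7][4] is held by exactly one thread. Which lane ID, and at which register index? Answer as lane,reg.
c=4→G=4  r=7→T=3,p=1
L=4*4+3=19  i=1=1

19,1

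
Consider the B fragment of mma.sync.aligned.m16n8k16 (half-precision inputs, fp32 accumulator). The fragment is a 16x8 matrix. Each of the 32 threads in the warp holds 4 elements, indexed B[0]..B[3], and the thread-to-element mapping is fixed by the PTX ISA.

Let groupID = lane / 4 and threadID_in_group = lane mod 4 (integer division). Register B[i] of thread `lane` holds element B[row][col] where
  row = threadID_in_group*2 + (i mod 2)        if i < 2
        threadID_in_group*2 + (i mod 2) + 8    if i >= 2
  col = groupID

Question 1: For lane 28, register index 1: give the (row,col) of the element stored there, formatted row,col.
1,7

lane 28: gid=7 (28/4), tid=0 (28%4)
i=1: r=0*2+1+0=1, c=gid=7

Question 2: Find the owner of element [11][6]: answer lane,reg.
c=6⇒gr=6  r=11⇒Rb=1,th=1,odd=1
L=6*4+1=25  i=1*2+1=3

25,3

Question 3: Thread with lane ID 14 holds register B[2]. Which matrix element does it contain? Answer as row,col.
12,3

L=14⇒gr=14>>2=3, th=14&3=2
[2]⇒row 2·2+0+8=12  col gr=3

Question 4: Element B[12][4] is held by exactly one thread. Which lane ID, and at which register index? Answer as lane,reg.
c:4=>grp=4  r:12=>rB=1,tig=2,lo=0
L=4*4+2=18  i=1*2+0=2

18,2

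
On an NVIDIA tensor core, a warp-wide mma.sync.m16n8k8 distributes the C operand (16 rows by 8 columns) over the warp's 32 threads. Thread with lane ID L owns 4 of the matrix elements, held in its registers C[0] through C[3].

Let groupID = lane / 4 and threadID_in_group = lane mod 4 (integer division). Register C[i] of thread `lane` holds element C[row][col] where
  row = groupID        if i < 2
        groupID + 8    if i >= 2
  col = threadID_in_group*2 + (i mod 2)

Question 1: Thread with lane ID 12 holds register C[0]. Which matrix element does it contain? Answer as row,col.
3,0

lane 12: gr=3 (12/4), th=0 (12%4)
i=0: r=3+0=3, c=0*2+0=0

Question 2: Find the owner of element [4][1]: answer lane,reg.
r:4=>grp=4,rB=0  c:1=>tig=0,lo=1
L=4*4+0=16  i=0*2+1=1

16,1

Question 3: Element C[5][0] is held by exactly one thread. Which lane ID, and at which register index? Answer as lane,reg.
20,0

r:5=>grp=5,rB=0  c:0=>tig=0,lo=0
L=5*4+0=20  i=0*2+0=0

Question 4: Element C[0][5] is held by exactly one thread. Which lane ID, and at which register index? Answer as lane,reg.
2,1

r:0=>grp=0,rB=0  c:5=>tig=2,lo=1
L=0*4+2=2  i=0*2+1=1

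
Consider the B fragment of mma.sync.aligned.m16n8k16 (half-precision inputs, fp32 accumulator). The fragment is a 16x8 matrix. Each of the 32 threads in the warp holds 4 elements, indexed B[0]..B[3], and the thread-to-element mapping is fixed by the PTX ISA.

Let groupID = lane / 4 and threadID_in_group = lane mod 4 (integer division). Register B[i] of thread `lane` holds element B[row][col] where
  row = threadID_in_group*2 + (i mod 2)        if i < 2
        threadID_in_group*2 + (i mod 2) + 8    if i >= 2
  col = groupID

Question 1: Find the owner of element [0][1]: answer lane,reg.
4,0

c:1=>grp=1  r:0=>rB=0,tig=0,lo=0
L=1*4+0=4  i=0*2+0=0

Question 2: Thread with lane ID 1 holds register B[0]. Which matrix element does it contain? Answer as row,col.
2,0

L=1->gid=1>>2=0, tid=1&3=1
[0]->row 1·2+0+0=2  col gid=0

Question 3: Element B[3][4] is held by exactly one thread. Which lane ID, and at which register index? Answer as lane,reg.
c: 4->gid=4  r: 3->r8=0,tid=1,i&1=1
L=4*4+1=17  i=0*2+1=1

17,1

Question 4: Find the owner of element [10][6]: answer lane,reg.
c: 6->gid=6  r: 10->r8=1,tid=1,i&1=0
L=6*4+1=25  i=1*2+0=2

25,2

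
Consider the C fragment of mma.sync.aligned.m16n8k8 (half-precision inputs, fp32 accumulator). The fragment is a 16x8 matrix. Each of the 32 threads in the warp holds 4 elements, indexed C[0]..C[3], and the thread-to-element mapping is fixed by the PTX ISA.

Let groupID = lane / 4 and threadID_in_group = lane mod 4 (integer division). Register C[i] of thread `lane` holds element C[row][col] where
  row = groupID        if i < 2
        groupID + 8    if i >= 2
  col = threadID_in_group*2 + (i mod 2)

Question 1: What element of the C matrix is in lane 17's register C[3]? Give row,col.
lane 17: gr=4 (17/4), th=1 (17%4)
i=3: r=4+8=12, c=1*2+1=3

12,3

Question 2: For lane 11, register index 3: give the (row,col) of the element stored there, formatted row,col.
10,7

lane 11=>11/4=2, 11 mod 4=3
i=3  r:2+8=>10  c:2·3+1=>7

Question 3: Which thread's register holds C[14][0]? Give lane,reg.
r=14⇒gr=6,Rb=1  c=0⇒th=0,odd=0
L=6*4+0=24  i=1*2+0=2

24,2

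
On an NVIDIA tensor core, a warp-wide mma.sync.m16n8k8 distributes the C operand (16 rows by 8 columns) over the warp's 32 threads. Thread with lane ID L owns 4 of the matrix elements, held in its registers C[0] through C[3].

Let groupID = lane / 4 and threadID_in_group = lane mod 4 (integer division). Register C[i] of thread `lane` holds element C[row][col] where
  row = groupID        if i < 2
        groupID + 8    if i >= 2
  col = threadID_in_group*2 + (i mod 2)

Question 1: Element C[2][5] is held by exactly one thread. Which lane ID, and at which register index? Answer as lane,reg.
r:2=>grp=2,rB=0  c:5=>tig=2,lo=1
L=2*4+2=10  i=0*2+1=1

10,1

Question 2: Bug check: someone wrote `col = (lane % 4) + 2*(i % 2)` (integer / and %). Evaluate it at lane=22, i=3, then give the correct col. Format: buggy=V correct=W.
`(lane % 4) + 2*(i % 2)`[22,3]=>4
L=22=>grp=22>>2=5, tig=22&3=2
[3]=>row 5+8=13  col 2·2+1=5
col: 4 vs 5

buggy=4 correct=5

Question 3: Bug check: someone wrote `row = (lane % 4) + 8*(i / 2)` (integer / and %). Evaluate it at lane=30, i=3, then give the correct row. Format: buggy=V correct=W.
`(lane % 4) + 8*(i / 2)`[30,3]→10
L=30→G=30>>2=7, T=30&3=2
[3]→row 7+8=15  col 2·2+1=5
row: 10 vs 15

buggy=10 correct=15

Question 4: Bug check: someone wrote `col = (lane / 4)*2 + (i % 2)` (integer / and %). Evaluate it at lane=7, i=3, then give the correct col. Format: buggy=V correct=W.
buggy=3 correct=7

`(lane / 4)*2 + (i % 2)`[7,3]⇒3
L=7⇒gr=7>>2=1, th=7&3=3
[3]⇒row 1+8=9  col 3·2+1=7
col: 3 vs 7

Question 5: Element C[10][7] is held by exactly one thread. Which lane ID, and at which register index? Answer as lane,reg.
r=10⇒gr=2,Rb=1  c=7⇒th=3,odd=1
L=2*4+3=11  i=1*2+1=3

11,3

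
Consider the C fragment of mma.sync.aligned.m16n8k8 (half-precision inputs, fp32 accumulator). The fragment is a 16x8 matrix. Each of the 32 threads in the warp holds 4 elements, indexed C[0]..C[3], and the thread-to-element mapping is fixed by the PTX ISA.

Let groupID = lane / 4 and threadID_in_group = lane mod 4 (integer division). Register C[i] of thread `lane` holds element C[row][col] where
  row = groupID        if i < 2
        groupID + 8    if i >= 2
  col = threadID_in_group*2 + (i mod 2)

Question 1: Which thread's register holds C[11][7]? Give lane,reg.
15,3

r: 11->gid=3,r8=1  c: 7->tid=3,i&1=1
L=3*4+3=15  i=1*2+1=3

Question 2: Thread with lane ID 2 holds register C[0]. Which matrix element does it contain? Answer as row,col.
2: g=0,t=2
[0] (0+0,2*2+0) = (0,4)

0,4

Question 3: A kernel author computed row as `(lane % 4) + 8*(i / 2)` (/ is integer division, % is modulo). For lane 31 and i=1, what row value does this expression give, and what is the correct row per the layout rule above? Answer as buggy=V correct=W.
buggy=3 correct=7

`(lane % 4) + 8*(i / 2)`[31,1]->3
31: g=7,t=3
[1] (7+0,3*2+1) = (7,7)
row: 3 vs 7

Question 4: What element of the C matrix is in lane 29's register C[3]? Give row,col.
L=29=>grp=29>>2=7, tig=29&3=1
[3]=>row 7+8=15  col 1·2+1=3

15,3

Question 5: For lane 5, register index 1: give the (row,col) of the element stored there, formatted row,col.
5: gid=1,tid=1
[1] (1+0,1*2+1) = (1,3)

1,3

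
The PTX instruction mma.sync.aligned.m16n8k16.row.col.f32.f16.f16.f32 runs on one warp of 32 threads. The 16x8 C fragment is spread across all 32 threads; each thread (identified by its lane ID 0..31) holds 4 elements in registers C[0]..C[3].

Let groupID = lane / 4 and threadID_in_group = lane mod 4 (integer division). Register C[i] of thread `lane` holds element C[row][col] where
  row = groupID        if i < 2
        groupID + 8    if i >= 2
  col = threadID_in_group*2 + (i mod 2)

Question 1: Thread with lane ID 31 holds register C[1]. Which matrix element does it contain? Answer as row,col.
L=31→G=31>>2=7, T=31&3=3
[1]→row 7+0=7  col 3·2+1=7

7,7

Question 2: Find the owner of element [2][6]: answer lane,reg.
11,0

r: 2->gid=2,r8=0  c: 6->tid=3,i&1=0
L=2*4+3=11  i=0*2+0=0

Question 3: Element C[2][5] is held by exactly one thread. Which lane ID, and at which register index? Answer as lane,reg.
10,1

r=2⇒gr=2,Rb=0  c=5⇒th=2,odd=1
L=2*4+2=10  i=0*2+1=1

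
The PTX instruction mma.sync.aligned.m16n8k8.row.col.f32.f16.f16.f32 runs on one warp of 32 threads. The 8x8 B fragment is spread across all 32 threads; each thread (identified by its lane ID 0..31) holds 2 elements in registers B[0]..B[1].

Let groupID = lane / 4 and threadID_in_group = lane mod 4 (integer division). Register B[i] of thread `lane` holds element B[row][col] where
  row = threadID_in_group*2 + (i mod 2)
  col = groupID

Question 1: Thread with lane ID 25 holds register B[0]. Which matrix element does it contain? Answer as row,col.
2,6

lane 25: gr=6 (25/4), th=1 (25%4)
i=0: r=1*2+0=2, c=gr=6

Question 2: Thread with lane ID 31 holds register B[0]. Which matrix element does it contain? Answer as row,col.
31: G=7,T=3
[0] (3*2+0,7) = (6,7)

6,7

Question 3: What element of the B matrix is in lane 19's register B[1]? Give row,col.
19: G=4,T=3
[1] (3*2+1,4) = (7,4)

7,4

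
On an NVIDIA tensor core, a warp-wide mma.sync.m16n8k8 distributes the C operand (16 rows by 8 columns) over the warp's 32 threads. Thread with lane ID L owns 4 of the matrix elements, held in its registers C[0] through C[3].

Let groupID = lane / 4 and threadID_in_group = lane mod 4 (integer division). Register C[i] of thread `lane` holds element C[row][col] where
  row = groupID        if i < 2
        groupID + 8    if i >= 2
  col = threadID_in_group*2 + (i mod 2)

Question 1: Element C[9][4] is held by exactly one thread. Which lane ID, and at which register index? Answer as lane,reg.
6,2

r:9=>grp=1,rB=1  c:4=>tig=2,lo=0
L=1*4+2=6  i=1*2+0=2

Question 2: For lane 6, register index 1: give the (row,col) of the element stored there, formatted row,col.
1,5

L=6⇒gr=6>>2=1, th=6&3=2
[1]⇒row 1+0=1  col 2·2+1=5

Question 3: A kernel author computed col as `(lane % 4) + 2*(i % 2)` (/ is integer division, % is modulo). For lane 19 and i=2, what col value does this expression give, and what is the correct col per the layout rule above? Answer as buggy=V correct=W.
`(lane % 4) + 2*(i % 2)`[19,2]->3
lane 19->19/4=4, 19 mod 4=3
i=2  r:4+8->12  c:2·3+0->6
col: 3 vs 6

buggy=3 correct=6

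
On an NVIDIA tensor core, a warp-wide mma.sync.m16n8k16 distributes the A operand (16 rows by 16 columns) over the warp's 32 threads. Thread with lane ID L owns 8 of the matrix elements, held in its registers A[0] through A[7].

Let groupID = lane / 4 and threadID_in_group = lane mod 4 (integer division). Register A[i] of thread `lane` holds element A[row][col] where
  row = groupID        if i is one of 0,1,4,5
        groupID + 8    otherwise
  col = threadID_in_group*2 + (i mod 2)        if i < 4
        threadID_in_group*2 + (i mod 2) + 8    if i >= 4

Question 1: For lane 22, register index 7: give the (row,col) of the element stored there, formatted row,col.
13,13

lane 22->22/4=5, 22 mod 4=2
i=7  r:5+8->13  c:2·2+1+8->13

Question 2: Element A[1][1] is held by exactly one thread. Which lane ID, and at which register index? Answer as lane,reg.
4,1

r=1⇒gr=1,Rb=0  c=1⇒Cb=0,th=0,odd=1
L=1*4+0=4  i=0*4+0*2+1=1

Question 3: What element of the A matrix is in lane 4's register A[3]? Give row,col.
9,1

4: g=1,t=0
[3] (1+8,0*2+1+0) = (9,1)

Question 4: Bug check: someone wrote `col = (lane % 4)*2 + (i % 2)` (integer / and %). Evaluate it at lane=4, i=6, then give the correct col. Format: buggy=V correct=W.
`(lane % 4)*2 + (i % 2)`[4,6]=>0
4: grp=1,tig=0
[6] (1+8,0*2+0+8) = (9,8)
col: 0 vs 8

buggy=0 correct=8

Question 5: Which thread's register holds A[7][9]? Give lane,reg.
28,5

r:7=>grp=7,rB=0  c:9=>cB=1,tig=0,lo=1
L=7*4+0=28  i=1*4+0*2+1=5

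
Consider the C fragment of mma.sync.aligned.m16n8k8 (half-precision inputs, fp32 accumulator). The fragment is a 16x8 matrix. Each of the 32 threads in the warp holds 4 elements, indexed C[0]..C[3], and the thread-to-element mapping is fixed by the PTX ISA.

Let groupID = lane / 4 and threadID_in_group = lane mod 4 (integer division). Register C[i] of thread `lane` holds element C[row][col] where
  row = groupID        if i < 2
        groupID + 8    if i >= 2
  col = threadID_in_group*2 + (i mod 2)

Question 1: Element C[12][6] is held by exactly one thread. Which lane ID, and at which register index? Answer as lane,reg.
r=12⇒gr=4,Rb=1  c=6⇒th=3,odd=0
L=4*4+3=19  i=1*2+0=2

19,2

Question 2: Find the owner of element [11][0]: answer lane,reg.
12,2

r=11⇒gr=3,Rb=1  c=0⇒th=0,odd=0
L=3*4+0=12  i=1*2+0=2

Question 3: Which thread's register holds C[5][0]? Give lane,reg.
20,0

r:5=>grp=5,rB=0  c:0=>tig=0,lo=0
L=5*4+0=20  i=0*2+0=0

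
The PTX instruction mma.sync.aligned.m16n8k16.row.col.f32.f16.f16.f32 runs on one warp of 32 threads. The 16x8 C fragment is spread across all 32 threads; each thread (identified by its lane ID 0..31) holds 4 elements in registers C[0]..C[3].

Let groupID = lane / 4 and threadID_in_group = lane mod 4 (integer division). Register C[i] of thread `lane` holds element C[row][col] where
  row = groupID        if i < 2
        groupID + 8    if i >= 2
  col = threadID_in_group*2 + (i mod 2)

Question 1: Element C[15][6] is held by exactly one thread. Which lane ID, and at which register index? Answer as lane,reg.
r=15->g=7,rb=1  c=6->t=3,b0=0
L=7*4+3=31  i=1*2+0=2

31,2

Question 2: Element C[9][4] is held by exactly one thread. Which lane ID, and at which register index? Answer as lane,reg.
6,2

r=9->g=1,rb=1  c=4->t=2,b0=0
L=1*4+2=6  i=1*2+0=2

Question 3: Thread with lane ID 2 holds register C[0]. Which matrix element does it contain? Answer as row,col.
lane 2=>2/4=0, 2 mod 4=2
i=0  r:0+0=>0  c:2·2+0=>4

0,4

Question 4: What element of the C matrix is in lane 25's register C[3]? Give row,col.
lane 25: G=6 (25/4), T=1 (25%4)
i=3: r=6+8=14, c=1*2+1=3

14,3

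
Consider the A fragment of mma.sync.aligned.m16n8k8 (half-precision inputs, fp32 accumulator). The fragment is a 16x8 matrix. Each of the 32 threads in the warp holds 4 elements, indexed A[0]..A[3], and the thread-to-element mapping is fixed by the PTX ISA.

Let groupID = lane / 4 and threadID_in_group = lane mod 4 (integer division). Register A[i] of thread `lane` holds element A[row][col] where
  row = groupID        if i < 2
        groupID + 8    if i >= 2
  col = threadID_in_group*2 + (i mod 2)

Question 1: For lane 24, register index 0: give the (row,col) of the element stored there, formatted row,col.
6,0

lane 24->24/4=6, 24 mod 4=0
i=0  r:6+0->6  c:2·0+0->0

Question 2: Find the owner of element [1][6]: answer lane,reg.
r:1=>grp=1,rB=0  c:6=>tig=3,lo=0
L=1*4+3=7  i=0*2+0=0

7,0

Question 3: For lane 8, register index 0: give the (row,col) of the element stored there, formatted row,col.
lane 8: gid=2 (8/4), tid=0 (8%4)
i=0: r=2+0=2, c=0*2+0=0

2,0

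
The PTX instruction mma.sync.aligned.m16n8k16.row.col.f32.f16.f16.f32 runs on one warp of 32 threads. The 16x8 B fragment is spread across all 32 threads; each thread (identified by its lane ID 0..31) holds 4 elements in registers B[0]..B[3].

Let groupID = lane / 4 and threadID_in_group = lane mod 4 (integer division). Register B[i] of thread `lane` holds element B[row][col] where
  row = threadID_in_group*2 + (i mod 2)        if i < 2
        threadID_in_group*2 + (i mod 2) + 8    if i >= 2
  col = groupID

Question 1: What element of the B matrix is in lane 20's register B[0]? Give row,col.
lane 20→20/4=5, 20 mod 4=0
i=0  r:2·0+0+0→0  c:5

0,5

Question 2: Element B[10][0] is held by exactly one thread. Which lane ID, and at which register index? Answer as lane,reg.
1,2

c=0→G=0  r=10→rhi=1,T=1,p=0
L=0*4+1=1  i=1*2+0=2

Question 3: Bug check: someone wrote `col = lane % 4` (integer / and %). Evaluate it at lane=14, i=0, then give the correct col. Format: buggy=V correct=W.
`lane % 4`[14,0]->2
lane 14: gid=3 (14/4), tid=2 (14%4)
i=0: r=2*2+0+0=4, c=gid=3
col: 2 vs 3

buggy=2 correct=3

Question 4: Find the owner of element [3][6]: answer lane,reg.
25,1

c=6->g=6  r=3->rb=0,t=1,b0=1
L=6*4+1=25  i=0*2+1=1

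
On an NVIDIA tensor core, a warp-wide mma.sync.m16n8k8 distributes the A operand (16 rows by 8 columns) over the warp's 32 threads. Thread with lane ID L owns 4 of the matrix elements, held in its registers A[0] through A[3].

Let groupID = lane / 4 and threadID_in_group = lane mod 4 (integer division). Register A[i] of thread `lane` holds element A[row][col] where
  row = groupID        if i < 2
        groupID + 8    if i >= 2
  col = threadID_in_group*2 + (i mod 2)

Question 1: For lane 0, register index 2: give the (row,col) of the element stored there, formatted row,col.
8,0

L=0→G=0>>2=0, T=0&3=0
[2]→row 0+8=8  col 0·2+0=0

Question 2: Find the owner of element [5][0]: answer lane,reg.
20,0

r:5=>grp=5,rB=0  c:0=>tig=0,lo=0
L=5*4+0=20  i=0*2+0=0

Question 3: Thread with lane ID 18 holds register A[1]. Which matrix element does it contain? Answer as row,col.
lane 18=>18/4=4, 18 mod 4=2
i=1  r:4+0=>4  c:2·2+1=>5

4,5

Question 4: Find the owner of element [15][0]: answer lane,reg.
28,2

r=15⇒gr=7,Rb=1  c=0⇒th=0,odd=0
L=7*4+0=28  i=1*2+0=2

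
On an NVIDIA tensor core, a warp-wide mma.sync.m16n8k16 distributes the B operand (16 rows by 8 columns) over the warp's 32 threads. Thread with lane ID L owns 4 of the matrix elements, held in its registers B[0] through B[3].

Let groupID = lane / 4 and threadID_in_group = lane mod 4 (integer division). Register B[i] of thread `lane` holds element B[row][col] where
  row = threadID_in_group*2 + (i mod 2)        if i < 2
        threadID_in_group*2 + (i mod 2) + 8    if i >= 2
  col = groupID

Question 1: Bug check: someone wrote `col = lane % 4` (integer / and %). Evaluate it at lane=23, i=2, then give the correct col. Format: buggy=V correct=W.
buggy=3 correct=5

`lane % 4`[23,2]→3
L=23→G=23>>2=5, T=23&3=3
[2]→row 3·2+0+8=14  col G=5
col: 3 vs 5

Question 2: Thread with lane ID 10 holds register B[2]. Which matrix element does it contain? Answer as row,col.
L=10->gid=10>>2=2, tid=10&3=2
[2]->row 2·2+0+8=12  col gid=2

12,2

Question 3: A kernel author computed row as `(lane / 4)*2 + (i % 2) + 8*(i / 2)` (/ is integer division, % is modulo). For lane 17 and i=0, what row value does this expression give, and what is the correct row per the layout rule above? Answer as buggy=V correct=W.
buggy=8 correct=2

`(lane / 4)*2 + (i % 2) + 8*(i / 2)`[17,0]⇒8
17: gr=4,th=1
[0] (1*2+0+0,4) = (2,4)
row: 8 vs 2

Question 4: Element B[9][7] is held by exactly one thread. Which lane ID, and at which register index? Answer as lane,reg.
c=7⇒gr=7  r=9⇒Rb=1,th=0,odd=1
L=7*4+0=28  i=1*2+1=3

28,3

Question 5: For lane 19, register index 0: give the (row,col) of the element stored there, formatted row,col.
19: g=4,t=3
[0] (3*2+0+0,4) = (6,4)

6,4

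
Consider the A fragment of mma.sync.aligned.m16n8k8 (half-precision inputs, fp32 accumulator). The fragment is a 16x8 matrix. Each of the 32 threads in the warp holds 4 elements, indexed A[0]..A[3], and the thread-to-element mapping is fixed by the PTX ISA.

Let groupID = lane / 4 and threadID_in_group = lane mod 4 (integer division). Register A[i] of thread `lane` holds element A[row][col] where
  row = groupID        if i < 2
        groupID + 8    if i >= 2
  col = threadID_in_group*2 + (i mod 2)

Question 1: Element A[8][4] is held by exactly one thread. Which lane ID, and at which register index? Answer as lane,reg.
2,2

r=8->g=0,rb=1  c=4->t=2,b0=0
L=0*4+2=2  i=1*2+0=2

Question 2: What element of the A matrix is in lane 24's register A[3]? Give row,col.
14,1

lane 24: gr=6 (24/4), th=0 (24%4)
i=3: r=6+8=14, c=0*2+1=1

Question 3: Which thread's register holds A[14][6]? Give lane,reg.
r: 14->gid=6,r8=1  c: 6->tid=3,i&1=0
L=6*4+3=27  i=1*2+0=2

27,2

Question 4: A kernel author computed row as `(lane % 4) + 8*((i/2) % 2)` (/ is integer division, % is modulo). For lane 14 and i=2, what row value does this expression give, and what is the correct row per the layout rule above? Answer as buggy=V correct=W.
`(lane % 4) + 8*((i/2) % 2)`[14,2]->10
lane 14: g=3 (14/4), t=2 (14%4)
i=2: r=3+8=11, c=2*2+0=4
row: 10 vs 11

buggy=10 correct=11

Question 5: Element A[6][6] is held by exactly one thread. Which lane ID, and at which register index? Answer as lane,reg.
r:6=>grp=6,rB=0  c:6=>tig=3,lo=0
L=6*4+3=27  i=0*2+0=0

27,0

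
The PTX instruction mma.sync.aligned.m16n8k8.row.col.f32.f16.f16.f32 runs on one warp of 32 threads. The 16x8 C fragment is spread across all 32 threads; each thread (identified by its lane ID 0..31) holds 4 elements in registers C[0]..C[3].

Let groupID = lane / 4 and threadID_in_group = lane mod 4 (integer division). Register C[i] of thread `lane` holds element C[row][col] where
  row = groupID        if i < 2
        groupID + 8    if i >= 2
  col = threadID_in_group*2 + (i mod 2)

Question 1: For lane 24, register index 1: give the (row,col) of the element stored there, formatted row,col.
6,1

L=24→G=24>>2=6, T=24&3=0
[1]→row 6+0=6  col 0·2+1=1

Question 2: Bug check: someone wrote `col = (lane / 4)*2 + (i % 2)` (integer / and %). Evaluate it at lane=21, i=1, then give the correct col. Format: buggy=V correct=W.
buggy=11 correct=3

`(lane / 4)*2 + (i % 2)`[21,1]→11
lane 21: G=5 (21/4), T=1 (21%4)
i=1: r=5+0=5, c=1*2+1=3
col: 11 vs 3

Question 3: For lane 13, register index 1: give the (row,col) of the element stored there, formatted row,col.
3,3

lane 13=>13/4=3, 13 mod 4=1
i=1  r:3+0=>3  c:2·1+1=>3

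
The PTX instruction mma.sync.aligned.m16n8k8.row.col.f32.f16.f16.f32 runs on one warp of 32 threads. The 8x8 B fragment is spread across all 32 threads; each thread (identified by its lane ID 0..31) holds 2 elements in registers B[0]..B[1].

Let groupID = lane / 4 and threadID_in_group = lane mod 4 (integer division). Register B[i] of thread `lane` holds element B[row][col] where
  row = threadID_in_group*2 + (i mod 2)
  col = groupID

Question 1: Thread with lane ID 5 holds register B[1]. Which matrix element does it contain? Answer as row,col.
lane 5: g=1 (5/4), t=1 (5%4)
i=1: r=1*2+1=3, c=g=1

3,1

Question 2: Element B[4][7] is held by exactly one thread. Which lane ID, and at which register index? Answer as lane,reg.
c=7⇒gr=7  r=4⇒th=2,odd=0
L=7*4+2=30  i=0=0

30,0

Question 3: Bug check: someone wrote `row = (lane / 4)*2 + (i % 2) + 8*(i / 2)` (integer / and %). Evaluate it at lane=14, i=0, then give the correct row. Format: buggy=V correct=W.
buggy=6 correct=4

`(lane / 4)*2 + (i % 2) + 8*(i / 2)`[14,0]→6
lane 14: G=3 (14/4), T=2 (14%4)
i=0: r=2*2+0=4, c=G=3
row: 6 vs 4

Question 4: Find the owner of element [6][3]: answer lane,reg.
c=3→G=3  r=6→T=3,p=0
L=3*4+3=15  i=0=0

15,0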